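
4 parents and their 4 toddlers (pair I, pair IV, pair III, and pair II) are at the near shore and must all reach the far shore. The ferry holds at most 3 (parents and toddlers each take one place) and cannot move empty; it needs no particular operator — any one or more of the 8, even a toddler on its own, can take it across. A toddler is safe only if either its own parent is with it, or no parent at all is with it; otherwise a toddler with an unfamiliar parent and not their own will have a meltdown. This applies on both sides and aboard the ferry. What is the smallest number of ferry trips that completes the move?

Counting alone: each trip to the far shore takes at most 3 across and each return brings at least 1 back, so after t trips out (and t−1 returns) at most 3t − (t−1) of the 8 are across; that first reaches 8 at t = 4, so at least 7 crossings are needed.
The safety rule pushes this higher. Following every safe sequence of crossings, the most of the 8 that can be at the far shore as the ferry arrives there on crossing 7 is 7 — never all 8.
So no plan with fewer than 9 crossings exists, and this one achieves 9:
1. parent I and toddler I cross → the far shore.
2. parent I crosses ← the near shore.
3. parent I, parent IV, and toddler IV cross → the far shore.
4. parent I and toddler I cross ← the near shore.
5. parent I, parent II, and parent III cross → the far shore.
6. toddler IV crosses ← the near shore.
7. toddler I and toddler IV cross → the far shore.
8. toddler I crosses ← the near shore.
9. toddler I, toddler II, and toddler III cross → the far shore.

9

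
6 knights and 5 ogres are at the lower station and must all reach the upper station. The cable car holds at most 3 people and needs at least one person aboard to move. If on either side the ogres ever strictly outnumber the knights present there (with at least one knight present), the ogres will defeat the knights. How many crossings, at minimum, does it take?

9

Counting alone: each trip to the upper station takes at most 3 across and each return brings at least 1 back, so after t trips out (and t−1 returns) at most 3t − (t−1) of the 11 are across; that first reaches 11 at t = 5, so at least 9 crossings are needed.
The plan below uses exactly 9 crossings, so it is optimal:
1. 3 ogres → the upper station.  (the lower station: 6K 2O; the upper station: 0K 3O)
2. 1 ogre ← the lower station.  (the lower station: 6K 3O; the upper station: 0K 2O)
3. 3 knights → the upper station.  (the lower station: 3K 3O; the upper station: 3K 2O)
4. 1 knight ← the lower station.  (the lower station: 4K 3O; the upper station: 2K 2O)
5. 2 knights and 1 ogre → the upper station.  (the lower station: 2K 2O; the upper station: 4K 3O)
6. 1 knight ← the lower station.  (the lower station: 3K 2O; the upper station: 3K 3O)
7. 2 knights and 1 ogre → the upper station.  (the lower station: 1K 1O; the upper station: 5K 4O)
8. 1 knight ← the lower station.  (the lower station: 2K 1O; the upper station: 4K 4O)
9. 2 knights and 1 ogre → the upper station.  (the lower station: 0K 0O; the upper station: 6K 5O)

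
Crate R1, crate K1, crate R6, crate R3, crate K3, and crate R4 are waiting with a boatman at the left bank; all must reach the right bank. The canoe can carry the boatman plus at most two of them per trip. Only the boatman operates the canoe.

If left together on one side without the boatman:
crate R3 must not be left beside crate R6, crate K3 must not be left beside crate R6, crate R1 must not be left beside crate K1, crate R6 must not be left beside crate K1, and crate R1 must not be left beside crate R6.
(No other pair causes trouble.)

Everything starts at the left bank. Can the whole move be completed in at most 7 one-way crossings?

No

Counting alone: the boatman can take at most 2 across per trip to the right bank, so moving all 6 needs at least 3 loaded trips out, with a return between consecutive ones — at least 5 crossings.
The safety rule pushes this higher. Following every safe sequence of crossings, the most of the 6 that can be at the right bank as the canoe arrives there on crossings 5, 7 is 4, 5 respectively — never all 6.
So the move cannot be finished within 7 crossings. (The shortest complete plan takes 9:)
1. Boatman goes to the right bank with crate R1 and crate R6.
2. Boatman goes back to the left bank with crate R1.
3. Boatman goes to the right bank with crate R1 and crate R3.
4. Boatman goes back to the left bank with crate R6.
5. Boatman goes to the right bank with crate K1 and crate K3.
6. Boatman goes back to the left bank with crate R1.
7. Boatman goes to the right bank with crate R1 and crate R4.
8. Boatman goes back to the left bank with crate R1.
9. Boatman goes to the right bank with crate R1 and crate R6.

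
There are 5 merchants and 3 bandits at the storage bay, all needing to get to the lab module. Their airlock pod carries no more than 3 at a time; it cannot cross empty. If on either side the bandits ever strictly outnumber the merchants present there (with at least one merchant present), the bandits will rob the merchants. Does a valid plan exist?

Yes

1. 2 bandits → the lab module.  (the storage bay: 5M 1B; the lab module: 0M 2B)
2. 1 bandit ← the storage bay.  (the storage bay: 5M 2B; the lab module: 0M 1B)
3. 2 merchants and 1 bandit → the lab module.  (the storage bay: 3M 1B; the lab module: 2M 2B)
4. 1 bandit ← the storage bay.  (the storage bay: 3M 2B; the lab module: 2M 1B)
5. 1 merchant and 2 bandits → the lab module.  (the storage bay: 2M 0B; the lab module: 3M 3B)
6. 1 bandit ← the storage bay.  (the storage bay: 2M 1B; the lab module: 3M 2B)
7. 2 merchants and 1 bandit → the lab module.  (the storage bay: 0M 0B; the lab module: 5M 3B)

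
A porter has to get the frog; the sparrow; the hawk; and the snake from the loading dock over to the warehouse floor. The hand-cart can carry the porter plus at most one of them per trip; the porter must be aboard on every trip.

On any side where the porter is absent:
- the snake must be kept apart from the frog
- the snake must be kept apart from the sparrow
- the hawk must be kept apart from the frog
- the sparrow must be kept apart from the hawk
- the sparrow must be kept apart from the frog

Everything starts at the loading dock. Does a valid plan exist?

No

Whatever the first load, the items left behind include a forbidden pair without the porter. No opening move is safe, so no plan exists.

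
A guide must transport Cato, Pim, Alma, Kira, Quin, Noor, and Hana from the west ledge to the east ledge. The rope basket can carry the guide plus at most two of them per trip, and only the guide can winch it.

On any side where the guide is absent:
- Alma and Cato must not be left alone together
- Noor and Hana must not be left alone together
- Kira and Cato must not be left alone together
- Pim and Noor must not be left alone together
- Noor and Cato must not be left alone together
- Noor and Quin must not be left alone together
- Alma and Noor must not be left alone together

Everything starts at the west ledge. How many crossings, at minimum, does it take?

Counting alone: the guide can take at most 2 across per trip to the east ledge, so moving all 7 needs at least 4 loaded trips out, with a return between consecutive ones — at least 7 crossings.
The safety rule pushes this higher. Following every safe sequence of crossings, the most of the 7 that can be at the east ledge as the rope basket arrives there on crossings 7, 9 is 5, 6 respectively — never all 7.
So no plan with fewer than 11 crossings exists, and this one achieves 11:
1. Guide goes to the east ledge with Cato and Noor.  [the west ledge: Alma, Hana, Kira, Pim, Quin | the east ledge: Cato, Noor]
2. Guide goes back to the west ledge with Cato.  [the west ledge: Alma, Cato, Hana, Kira, Pim, Quin | the east ledge: Noor]
3. Guide goes to the east ledge with Cato and Pim.  [the west ledge: Alma, Hana, Kira, Quin | the east ledge: Cato, Noor, Pim]
4. Guide goes back to the west ledge with Noor.  [the west ledge: Alma, Hana, Kira, Noor, Quin | the east ledge: Cato, Pim]
5. Guide goes to the east ledge with Noor and Quin.  [the west ledge: Alma, Hana, Kira | the east ledge: Cato, Noor, Pim, Quin]
6. Guide goes back to the west ledge with Noor.  [the west ledge: Alma, Hana, Kira, Noor | the east ledge: Cato, Pim, Quin]
7. Guide goes to the east ledge with Alma and Hana.  [the west ledge: Kira, Noor | the east ledge: Alma, Cato, Hana, Pim, Quin]
8. Guide goes back to the west ledge with Cato.  [the west ledge: Cato, Kira, Noor | the east ledge: Alma, Hana, Pim, Quin]
9. Guide goes to the east ledge with Cato and Kira.  [the west ledge: Noor | the east ledge: Alma, Cato, Hana, Kira, Pim, Quin]
10. Guide goes back to the west ledge with Cato.  [the west ledge: Cato, Noor | the east ledge: Alma, Hana, Kira, Pim, Quin]
11. Guide goes to the east ledge with Cato and Noor.  [the west ledge: — | the east ledge: Alma, Cato, Hana, Kira, Noor, Pim, Quin]

11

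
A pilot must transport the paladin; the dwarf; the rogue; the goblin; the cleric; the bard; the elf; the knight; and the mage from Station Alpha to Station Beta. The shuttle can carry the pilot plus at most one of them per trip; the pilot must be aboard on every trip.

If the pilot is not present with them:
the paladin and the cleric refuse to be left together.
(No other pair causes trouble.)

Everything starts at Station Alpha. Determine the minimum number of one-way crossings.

17

Counting alone: the pilot can take at most 1 across per trip to Station Beta, so moving all 9 needs at least 9 loaded trips out, with a return between consecutive ones — at least 17 crossings.
The plan below uses exactly 17 crossings, so it is optimal:
1. Pilot goes to Station Beta with the paladin.
2. Pilot goes back to Station Alpha alone.
3. Pilot goes to Station Beta with the dwarf.
4. Pilot goes back to Station Alpha alone.
5. Pilot goes to Station Beta with the rogue.
6. Pilot goes back to Station Alpha alone.
7. Pilot goes to Station Beta with the goblin.
8. Pilot goes back to Station Alpha alone.
9. Pilot goes to Station Beta with the bard.
10. Pilot goes back to Station Alpha alone.
11. Pilot goes to Station Beta with the elf.
12. Pilot goes back to Station Alpha alone.
13. Pilot goes to Station Beta with the knight.
14. Pilot goes back to Station Alpha alone.
15. Pilot goes to Station Beta with the mage.
16. Pilot goes back to Station Alpha alone.
17. Pilot goes to Station Beta with the cleric.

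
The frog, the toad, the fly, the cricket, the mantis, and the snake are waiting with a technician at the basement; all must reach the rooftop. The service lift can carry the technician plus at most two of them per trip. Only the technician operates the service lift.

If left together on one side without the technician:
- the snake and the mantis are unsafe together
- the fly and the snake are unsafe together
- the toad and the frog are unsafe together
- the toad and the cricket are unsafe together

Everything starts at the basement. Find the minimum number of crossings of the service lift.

7

Counting alone: the technician can take at most 2 across per trip to the rooftop, so moving all 6 needs at least 3 loaded trips out, with a return between consecutive ones — at least 5 crossings.
The safety rule pushes this higher. Following every safe sequence of crossings, the most of the 6 that can be at the rooftop as the service lift arrives there on crossing 5 is 5 — never all 6.
So no plan with fewer than 7 crossings exists, and this one achieves 7:
1. Technician goes to the rooftop with the snake and the toad.
2. Technician goes back to the basement alone.
3. Technician goes to the rooftop with the fly and the frog.
4. Technician goes back to the basement with the snake and the toad.
5. Technician goes to the rooftop with the cricket and the mantis.
6. Technician goes back to the basement alone.
7. Technician goes to the rooftop with the snake and the toad.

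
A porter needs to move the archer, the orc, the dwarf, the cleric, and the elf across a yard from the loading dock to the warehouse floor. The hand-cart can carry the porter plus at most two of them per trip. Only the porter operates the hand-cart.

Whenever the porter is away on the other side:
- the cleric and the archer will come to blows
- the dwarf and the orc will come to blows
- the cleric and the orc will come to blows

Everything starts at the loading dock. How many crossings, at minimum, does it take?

Counting alone: the porter can take at most 2 across per trip to the warehouse floor, so moving all 5 needs at least 3 loaded trips out, with a return between consecutive ones — at least 5 crossings.
The plan below uses exactly 5 crossings, so it is optimal:
1. Porter goes to the warehouse floor with the archer and the orc.
2. Porter goes back to the loading dock alone.
3. Porter goes to the warehouse floor with the elf.
4. Porter goes back to the loading dock alone.
5. Porter goes to the warehouse floor with the cleric and the dwarf.

5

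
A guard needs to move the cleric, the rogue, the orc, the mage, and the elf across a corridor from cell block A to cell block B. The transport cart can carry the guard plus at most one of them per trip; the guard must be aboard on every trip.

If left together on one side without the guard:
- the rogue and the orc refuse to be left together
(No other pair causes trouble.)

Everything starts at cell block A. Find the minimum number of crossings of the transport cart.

Counting alone: the guard can take at most 1 across per trip to cell block B, so moving all 5 needs at least 5 loaded trips out, with a return between consecutive ones — at least 9 crossings.
The plan below uses exactly 9 crossings, so it is optimal:
1. Guard goes to cell block B with the rogue.  [cell block A: the cleric, the elf, the mage, the orc | cell block B: the rogue]
2. Guard goes back to cell block A alone.  [cell block A: the cleric, the elf, the mage, the orc | cell block B: the rogue]
3. Guard goes to cell block B with the cleric.  [cell block A: the elf, the mage, the orc | cell block B: the cleric, the rogue]
4. Guard goes back to cell block A alone.  [cell block A: the elf, the mage, the orc | cell block B: the cleric, the rogue]
5. Guard goes to cell block B with the mage.  [cell block A: the elf, the orc | cell block B: the cleric, the mage, the rogue]
6. Guard goes back to cell block A alone.  [cell block A: the elf, the orc | cell block B: the cleric, the mage, the rogue]
7. Guard goes to cell block B with the elf.  [cell block A: the orc | cell block B: the cleric, the elf, the mage, the rogue]
8. Guard goes back to cell block A alone.  [cell block A: the orc | cell block B: the cleric, the elf, the mage, the rogue]
9. Guard goes to cell block B with the orc.  [cell block A: — | cell block B: the cleric, the elf, the mage, the orc, the rogue]

9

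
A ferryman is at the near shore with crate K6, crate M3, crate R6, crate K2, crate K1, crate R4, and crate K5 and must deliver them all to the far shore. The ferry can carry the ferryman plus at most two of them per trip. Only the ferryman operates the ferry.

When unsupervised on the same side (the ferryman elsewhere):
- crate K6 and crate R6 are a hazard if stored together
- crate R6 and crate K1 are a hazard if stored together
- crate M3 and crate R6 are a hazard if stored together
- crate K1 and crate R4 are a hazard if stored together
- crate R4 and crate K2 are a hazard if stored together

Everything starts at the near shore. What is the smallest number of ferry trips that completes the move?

9

Counting alone: the ferryman can take at most 2 across per trip to the far shore, so moving all 7 needs at least 4 loaded trips out, with a return between consecutive ones — at least 7 crossings.
The safety rule pushes this higher. Following every safe sequence of crossings, the most of the 7 that can be at the far shore as the ferry arrives there on crossing 7 is 6 — never all 7.
So no plan with fewer than 9 crossings exists, and this one achieves 9:
1. Ferryman goes to the far shore with crate R4 and crate R6.  [the near shore: crate K1, crate K2, crate K5, crate K6, crate M3 | the far shore: crate R4, crate R6]
2. Ferryman goes back to the near shore alone.  [the near shore: crate K1, crate K2, crate K5, crate K6, crate M3 | the far shore: crate R4, crate R6]
3. Ferryman goes to the far shore with crate K6.  [the near shore: crate K1, crate K2, crate K5, crate M3 | the far shore: crate K6, crate R4, crate R6]
4. Ferryman goes back to the near shore with crate R6.  [the near shore: crate K1, crate K2, crate K5, crate M3, crate R6 | the far shore: crate K6, crate R4]
5. Ferryman goes to the far shore with crate K1 and crate M3.  [the near shore: crate K2, crate K5, crate R6 | the far shore: crate K1, crate K6, crate M3, crate R4]
6. Ferryman goes back to the near shore with crate R4.  [the near shore: crate K2, crate K5, crate R4, crate R6 | the far shore: crate K1, crate K6, crate M3]
7. Ferryman goes to the far shore with crate K2 and crate K5.  [the near shore: crate R4, crate R6 | the far shore: crate K1, crate K2, crate K5, crate K6, crate M3]
8. Ferryman goes back to the near shore alone.  [the near shore: crate R4, crate R6 | the far shore: crate K1, crate K2, crate K5, crate K6, crate M3]
9. Ferryman goes to the far shore with crate R4 and crate R6.  [the near shore: — | the far shore: crate K1, crate K2, crate K5, crate K6, crate M3, crate R4, crate R6]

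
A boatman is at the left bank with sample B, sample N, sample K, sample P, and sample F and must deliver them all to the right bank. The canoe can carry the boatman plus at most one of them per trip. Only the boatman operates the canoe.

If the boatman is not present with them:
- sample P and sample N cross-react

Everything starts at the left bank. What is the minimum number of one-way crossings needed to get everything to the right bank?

Counting alone: the boatman can take at most 1 across per trip to the right bank, so moving all 5 needs at least 5 loaded trips out, with a return between consecutive ones — at least 9 crossings.
The plan below uses exactly 9 crossings, so it is optimal:
1. Boatman goes to the right bank with sample N.  [the left bank: sample B, sample F, sample K, sample P | the right bank: sample N]
2. Boatman goes back to the left bank alone.  [the left bank: sample B, sample F, sample K, sample P | the right bank: sample N]
3. Boatman goes to the right bank with sample B.  [the left bank: sample F, sample K, sample P | the right bank: sample B, sample N]
4. Boatman goes back to the left bank alone.  [the left bank: sample F, sample K, sample P | the right bank: sample B, sample N]
5. Boatman goes to the right bank with sample K.  [the left bank: sample F, sample P | the right bank: sample B, sample K, sample N]
6. Boatman goes back to the left bank alone.  [the left bank: sample F, sample P | the right bank: sample B, sample K, sample N]
7. Boatman goes to the right bank with sample F.  [the left bank: sample P | the right bank: sample B, sample F, sample K, sample N]
8. Boatman goes back to the left bank alone.  [the left bank: sample P | the right bank: sample B, sample F, sample K, sample N]
9. Boatman goes to the right bank with sample P.  [the left bank: — | the right bank: sample B, sample F, sample K, sample N, sample P]

9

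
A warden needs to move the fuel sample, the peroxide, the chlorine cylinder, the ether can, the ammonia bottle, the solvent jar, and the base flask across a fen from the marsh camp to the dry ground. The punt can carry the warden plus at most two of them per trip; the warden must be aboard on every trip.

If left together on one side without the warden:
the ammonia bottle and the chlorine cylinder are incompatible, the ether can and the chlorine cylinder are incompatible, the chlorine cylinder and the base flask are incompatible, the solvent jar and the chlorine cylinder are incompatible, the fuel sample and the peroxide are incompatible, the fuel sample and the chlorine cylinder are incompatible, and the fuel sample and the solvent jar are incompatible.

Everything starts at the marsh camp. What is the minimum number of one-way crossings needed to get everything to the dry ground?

Counting alone: the warden can take at most 2 across per trip to the dry ground, so moving all 7 needs at least 4 loaded trips out, with a return between consecutive ones — at least 7 crossings.
The safety rule pushes this higher. Following every safe sequence of crossings, the most of the 7 that can be at the dry ground as the punt arrives there on crossings 7, 9 is 5, 6 respectively — never all 7.
So no plan with fewer than 11 crossings exists, and this one achieves 11:
1. Warden goes to the dry ground with the chlorine cylinder and the fuel sample.  [the marsh camp: the ammonia bottle, the base flask, the ether can, the peroxide, the solvent jar | the dry ground: the chlorine cylinder, the fuel sample]
2. Warden goes back to the marsh camp with the fuel sample.  [the marsh camp: the ammonia bottle, the base flask, the ether can, the fuel sample, the peroxide, the solvent jar | the dry ground: the chlorine cylinder]
3. Warden goes to the dry ground with the fuel sample and the peroxide.  [the marsh camp: the ammonia bottle, the base flask, the ether can, the solvent jar | the dry ground: the chlorine cylinder, the fuel sample, the peroxide]
4. Warden goes back to the marsh camp with the fuel sample.  [the marsh camp: the ammonia bottle, the base flask, the ether can, the fuel sample, the solvent jar | the dry ground: the chlorine cylinder, the peroxide]
5. Warden goes to the dry ground with the ether can and the solvent jar.  [the marsh camp: the ammonia bottle, the base flask, the fuel sample | the dry ground: the chlorine cylinder, the ether can, the peroxide, the solvent jar]
6. Warden goes back to the marsh camp with the chlorine cylinder.  [the marsh camp: the ammonia bottle, the base flask, the chlorine cylinder, the fuel sample | the dry ground: the ether can, the peroxide, the solvent jar]
7. Warden goes to the dry ground with the ammonia bottle and the chlorine cylinder.  [the marsh camp: the base flask, the fuel sample | the dry ground: the ammonia bottle, the chlorine cylinder, the ether can, the peroxide, the solvent jar]
8. Warden goes back to the marsh camp with the chlorine cylinder.  [the marsh camp: the base flask, the chlorine cylinder, the fuel sample | the dry ground: the ammonia bottle, the ether can, the peroxide, the solvent jar]
9. Warden goes to the dry ground with the base flask and the fuel sample.  [the marsh camp: the chlorine cylinder | the dry ground: the ammonia bottle, the base flask, the ether can, the fuel sample, the peroxide, the solvent jar]
10. Warden goes back to the marsh camp with the fuel sample.  [the marsh camp: the chlorine cylinder, the fuel sample | the dry ground: the ammonia bottle, the base flask, the ether can, the peroxide, the solvent jar]
11. Warden goes to the dry ground with the chlorine cylinder and the fuel sample.  [the marsh camp: — | the dry ground: the ammonia bottle, the base flask, the chlorine cylinder, the ether can, the fuel sample, the peroxide, the solvent jar]

11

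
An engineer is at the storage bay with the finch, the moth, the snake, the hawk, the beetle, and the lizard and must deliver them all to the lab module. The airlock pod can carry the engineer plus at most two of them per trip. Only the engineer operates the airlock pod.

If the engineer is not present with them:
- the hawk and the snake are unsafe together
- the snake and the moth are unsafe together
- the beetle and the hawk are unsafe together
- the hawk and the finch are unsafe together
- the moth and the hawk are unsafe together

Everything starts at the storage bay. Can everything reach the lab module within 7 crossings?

No

Counting alone: the engineer can take at most 2 across per trip to the lab module, so moving all 6 needs at least 3 loaded trips out, with a return between consecutive ones — at least 5 crossings.
The safety rule pushes this higher. Following every safe sequence of crossings, the most of the 6 that can be at the lab module as the airlock pod arrives there on crossings 5, 7 is 4, 5 respectively — never all 6.
So the move cannot be finished within 7 crossings. (The shortest complete plan takes 9:)
1. Engineer goes to the lab module with the hawk and the moth.  [the storage bay: the beetle, the finch, the lizard, the snake | the lab module: the hawk, the moth]
2. Engineer goes back to the storage bay with the moth.  [the storage bay: the beetle, the finch, the lizard, the moth, the snake | the lab module: the hawk]
3. Engineer goes to the lab module with the finch and the moth.  [the storage bay: the beetle, the lizard, the snake | the lab module: the finch, the hawk, the moth]
4. Engineer goes back to the storage bay with the hawk.  [the storage bay: the beetle, the hawk, the lizard, the snake | the lab module: the finch, the moth]
5. Engineer goes to the lab module with the beetle and the snake.  [the storage bay: the hawk, the lizard | the lab module: the beetle, the finch, the moth, the snake]
6. Engineer goes back to the storage bay with the moth.  [the storage bay: the hawk, the lizard, the moth | the lab module: the beetle, the finch, the snake]
7. Engineer goes to the lab module with the lizard and the moth.  [the storage bay: the hawk | the lab module: the beetle, the finch, the lizard, the moth, the snake]
8. Engineer goes back to the storage bay with the moth.  [the storage bay: the hawk, the moth | the lab module: the beetle, the finch, the lizard, the snake]
9. Engineer goes to the lab module with the hawk and the moth.  [the storage bay: — | the lab module: the beetle, the finch, the hawk, the lizard, the moth, the snake]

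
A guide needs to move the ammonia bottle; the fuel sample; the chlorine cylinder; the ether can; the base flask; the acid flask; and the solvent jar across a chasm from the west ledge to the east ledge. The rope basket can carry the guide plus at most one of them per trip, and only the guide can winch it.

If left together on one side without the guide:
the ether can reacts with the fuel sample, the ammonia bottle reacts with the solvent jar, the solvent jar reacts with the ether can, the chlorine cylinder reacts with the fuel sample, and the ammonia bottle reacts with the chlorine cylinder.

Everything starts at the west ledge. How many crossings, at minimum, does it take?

Whatever the first load, the items left behind include a forbidden pair without the guide. No opening move is safe, so no plan exists.

impossible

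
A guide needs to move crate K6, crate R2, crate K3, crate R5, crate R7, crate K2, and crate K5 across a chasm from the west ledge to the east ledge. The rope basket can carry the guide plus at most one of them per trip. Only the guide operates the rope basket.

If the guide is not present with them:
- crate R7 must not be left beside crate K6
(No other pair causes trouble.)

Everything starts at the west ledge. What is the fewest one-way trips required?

13

Counting alone: the guide can take at most 1 across per trip to the east ledge, so moving all 7 needs at least 7 loaded trips out, with a return between consecutive ones — at least 13 crossings.
The plan below uses exactly 13 crossings, so it is optimal:
1. Guide goes to the east ledge with crate K6.
2. Guide goes back to the west ledge alone.
3. Guide goes to the east ledge with crate R2.
4. Guide goes back to the west ledge alone.
5. Guide goes to the east ledge with crate K3.
6. Guide goes back to the west ledge alone.
7. Guide goes to the east ledge with crate R5.
8. Guide goes back to the west ledge alone.
9. Guide goes to the east ledge with crate K2.
10. Guide goes back to the west ledge alone.
11. Guide goes to the east ledge with crate K5.
12. Guide goes back to the west ledge alone.
13. Guide goes to the east ledge with crate R7.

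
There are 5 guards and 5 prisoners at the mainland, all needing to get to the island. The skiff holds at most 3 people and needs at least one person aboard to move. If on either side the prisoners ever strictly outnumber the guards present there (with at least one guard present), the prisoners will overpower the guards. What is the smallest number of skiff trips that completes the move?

Counting alone: each trip to the island takes at most 3 across and each return brings at least 1 back, so after t trips out (and t−1 returns) at most 3t − (t−1) of the 10 are across; that first reaches 10 at t = 5, so at least 9 crossings are needed.
The safety rule pushes this higher. Following every safe sequence of crossings, the most of the 10 that can be at the island as the skiff arrives there on crossing 9 is 9 — never all 10.
So no plan with fewer than 11 crossings exists, and this one achieves 11:
1. 2 prisoners → the island.  (the mainland: 5G 3P; the island: 0G 2P)
2. 1 prisoner ← the mainland.  (the mainland: 5G 4P; the island: 0G 1P)
3. 3 prisoners → the island.  (the mainland: 5G 1P; the island: 0G 4P)
4. 1 prisoner ← the mainland.  (the mainland: 5G 2P; the island: 0G 3P)
5. 3 guards → the island.  (the mainland: 2G 2P; the island: 3G 3P)
6. 1 guard and 1 prisoner ← the mainland.  (the mainland: 3G 3P; the island: 2G 2P)
7. 3 guards → the island.  (the mainland: 0G 3P; the island: 5G 2P)
8. 1 prisoner ← the mainland.  (the mainland: 0G 4P; the island: 5G 1P)
9. 2 prisoners → the island.  (the mainland: 0G 2P; the island: 5G 3P)
10. 1 prisoner ← the mainland.  (the mainland: 0G 3P; the island: 5G 2P)
11. 3 prisoners → the island.  (the mainland: 0G 0P; the island: 5G 5P)

11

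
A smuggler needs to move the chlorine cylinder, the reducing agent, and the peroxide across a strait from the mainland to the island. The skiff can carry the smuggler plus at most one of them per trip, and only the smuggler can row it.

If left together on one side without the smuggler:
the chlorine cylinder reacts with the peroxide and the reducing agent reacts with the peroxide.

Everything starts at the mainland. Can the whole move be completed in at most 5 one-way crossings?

No

Counting alone: the smuggler can take at most 1 across per trip to the island, so moving all 3 needs at least 3 loaded trips out, with a return between consecutive ones — at least 5 crossings.
The safety rule pushes this higher. Following every safe sequence of crossings, the most of the 3 that can be at the island as the skiff arrives there on crossing 5 is 2 — never all 3.
So the move cannot be finished within 5 crossings. (The shortest complete plan takes 7:)
1. Smuggler goes to the island with the peroxide.
2. Smuggler goes back to the mainland alone.
3. Smuggler goes to the island with the chlorine cylinder.
4. Smuggler goes back to the mainland with the peroxide.
5. Smuggler goes to the island with the reducing agent.
6. Smuggler goes back to the mainland alone.
7. Smuggler goes to the island with the peroxide.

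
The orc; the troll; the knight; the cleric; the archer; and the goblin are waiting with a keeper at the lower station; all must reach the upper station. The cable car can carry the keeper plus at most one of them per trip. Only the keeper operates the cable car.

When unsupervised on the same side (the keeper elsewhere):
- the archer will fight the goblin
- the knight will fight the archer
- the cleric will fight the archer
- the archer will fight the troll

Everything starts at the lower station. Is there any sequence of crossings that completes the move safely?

Following every safe sequence of crossings from the start, the most of the 6 that can be at the upper station as the cable car arrives there on crossings 1, 3, 5 is 1, 2, 3 respectively; the best ever achieved is 3 of 6.
From crossing 7 on, no configuration arises that was not already reachable earlier: only 22 distinct safe configurations (who is on which side, and where the cable car is) can ever be reached, none of them has everyone across, and every continuation just revisits them. So no valid plan exists.

No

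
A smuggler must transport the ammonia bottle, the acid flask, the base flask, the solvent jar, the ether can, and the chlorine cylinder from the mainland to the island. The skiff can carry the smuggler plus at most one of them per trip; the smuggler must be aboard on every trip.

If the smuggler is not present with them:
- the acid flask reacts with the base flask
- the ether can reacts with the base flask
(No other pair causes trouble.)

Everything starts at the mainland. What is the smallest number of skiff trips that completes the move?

Counting alone: the smuggler can take at most 1 across per trip to the island, so moving all 6 needs at least 6 loaded trips out, with a return between consecutive ones — at least 11 crossings.
The safety rule pushes this higher. Following every safe sequence of crossings, the most of the 6 that can be at the island as the skiff arrives there on crossing 11 is 5 — never all 6.
So no plan with fewer than 13 crossings exists, and this one achieves 13:
1. Smuggler goes to the island with the base flask.  [the mainland: the acid flask, the ammonia bottle, the chlorine cylinder, the ether can, the solvent jar | the island: the base flask]
2. Smuggler goes back to the mainland alone.  [the mainland: the acid flask, the ammonia bottle, the chlorine cylinder, the ether can, the solvent jar | the island: the base flask]
3. Smuggler goes to the island with the ammonia bottle.  [the mainland: the acid flask, the chlorine cylinder, the ether can, the solvent jar | the island: the ammonia bottle, the base flask]
4. Smuggler goes back to the mainland alone.  [the mainland: the acid flask, the chlorine cylinder, the ether can, the solvent jar | the island: the ammonia bottle, the base flask]
5. Smuggler goes to the island with the acid flask.  [the mainland: the chlorine cylinder, the ether can, the solvent jar | the island: the acid flask, the ammonia bottle, the base flask]
6. Smuggler goes back to the mainland with the base flask.  [the mainland: the base flask, the chlorine cylinder, the ether can, the solvent jar | the island: the acid flask, the ammonia bottle]
7. Smuggler goes to the island with the ether can.  [the mainland: the base flask, the chlorine cylinder, the solvent jar | the island: the acid flask, the ammonia bottle, the ether can]
8. Smuggler goes back to the mainland alone.  [the mainland: the base flask, the chlorine cylinder, the solvent jar | the island: the acid flask, the ammonia bottle, the ether can]
9. Smuggler goes to the island with the solvent jar.  [the mainland: the base flask, the chlorine cylinder | the island: the acid flask, the ammonia bottle, the ether can, the solvent jar]
10. Smuggler goes back to the mainland alone.  [the mainland: the base flask, the chlorine cylinder | the island: the acid flask, the ammonia bottle, the ether can, the solvent jar]
11. Smuggler goes to the island with the chlorine cylinder.  [the mainland: the base flask | the island: the acid flask, the ammonia bottle, the chlorine cylinder, the ether can, the solvent jar]
12. Smuggler goes back to the mainland alone.  [the mainland: the base flask | the island: the acid flask, the ammonia bottle, the chlorine cylinder, the ether can, the solvent jar]
13. Smuggler goes to the island with the base flask.  [the mainland: — | the island: the acid flask, the ammonia bottle, the base flask, the chlorine cylinder, the ether can, the solvent jar]

13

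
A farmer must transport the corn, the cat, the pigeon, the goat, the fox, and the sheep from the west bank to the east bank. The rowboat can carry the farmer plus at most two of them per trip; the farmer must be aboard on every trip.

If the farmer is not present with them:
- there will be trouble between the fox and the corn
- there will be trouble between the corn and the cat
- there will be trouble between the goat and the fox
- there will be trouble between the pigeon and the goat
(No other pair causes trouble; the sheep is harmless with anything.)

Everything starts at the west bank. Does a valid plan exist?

1. Farmer goes to the east bank with the corn and the goat.
2. Farmer goes back to the west bank alone.
3. Farmer goes to the east bank with the cat and the pigeon.
4. Farmer goes back to the west bank with the corn and the goat.
5. Farmer goes to the east bank with the fox and the sheep.
6. Farmer goes back to the west bank alone.
7. Farmer goes to the east bank with the corn and the goat.

Yes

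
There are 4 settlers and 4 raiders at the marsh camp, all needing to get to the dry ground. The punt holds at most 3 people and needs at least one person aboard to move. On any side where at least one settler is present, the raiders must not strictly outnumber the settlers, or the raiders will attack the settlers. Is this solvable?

Yes

1. 2 raiders → the dry ground.  (the marsh camp: 4S 2R; the dry ground: 0S 2R)
2. 1 raider ← the marsh camp.  (the marsh camp: 4S 3R; the dry ground: 0S 1R)
3. 3 raiders → the dry ground.  (the marsh camp: 4S 0R; the dry ground: 0S 4R)
4. 1 raider ← the marsh camp.  (the marsh camp: 4S 1R; the dry ground: 0S 3R)
5. 3 settlers → the dry ground.  (the marsh camp: 1S 1R; the dry ground: 3S 3R)
6. 1 settler and 1 raider ← the marsh camp.  (the marsh camp: 2S 2R; the dry ground: 2S 2R)
7. 2 settlers → the dry ground.  (the marsh camp: 0S 2R; the dry ground: 4S 2R)
8. 1 raider ← the marsh camp.  (the marsh camp: 0S 3R; the dry ground: 4S 1R)
9. 3 raiders → the dry ground.  (the marsh camp: 0S 0R; the dry ground: 4S 4R)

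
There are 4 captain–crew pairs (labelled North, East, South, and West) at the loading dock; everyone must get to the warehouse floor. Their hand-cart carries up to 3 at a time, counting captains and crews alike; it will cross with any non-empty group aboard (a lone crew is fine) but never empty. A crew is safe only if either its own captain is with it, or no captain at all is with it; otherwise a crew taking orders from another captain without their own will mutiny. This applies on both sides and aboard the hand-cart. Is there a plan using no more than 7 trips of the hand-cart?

No

Counting alone: each trip to the warehouse floor takes at most 3 across and each return brings at least 1 back, so after t trips out (and t−1 returns) at most 3t − (t−1) of the 8 are across; that first reaches 8 at t = 4, so at least 7 crossings are needed.
The safety rule pushes this higher. Following every safe sequence of crossings, the most of the 8 that can be at the warehouse floor as the hand-cart arrives there on crossing 7 is 7 — never all 8.
So the move cannot be finished within 7 crossings. (The shortest complete plan takes 9:)
1. captain North and crew North cross → the warehouse floor.
2. captain North crosses ← the loading dock.
3. captain East, captain North, and crew East cross → the warehouse floor.
4. captain North and crew North cross ← the loading dock.
5. captain North, captain South, and captain West cross → the warehouse floor.
6. crew East crosses ← the loading dock.
7. crew East and crew North cross → the warehouse floor.
8. crew North crosses ← the loading dock.
9. crew North, crew South, and crew West cross → the warehouse floor.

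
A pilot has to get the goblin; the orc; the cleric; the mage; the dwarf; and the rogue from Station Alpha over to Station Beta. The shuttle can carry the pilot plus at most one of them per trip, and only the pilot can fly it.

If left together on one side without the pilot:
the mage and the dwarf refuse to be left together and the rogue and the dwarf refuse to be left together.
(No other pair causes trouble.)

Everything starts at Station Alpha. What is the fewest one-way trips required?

13

Counting alone: the pilot can take at most 1 across per trip to Station Beta, so moving all 6 needs at least 6 loaded trips out, with a return between consecutive ones — at least 11 crossings.
The safety rule pushes this higher. Following every safe sequence of crossings, the most of the 6 that can be at Station Beta as the shuttle arrives there on crossing 11 is 5 — never all 6.
So no plan with fewer than 13 crossings exists, and this one achieves 13:
1. Pilot goes to Station Beta with the dwarf.
2. Pilot goes back to Station Alpha alone.
3. Pilot goes to Station Beta with the goblin.
4. Pilot goes back to Station Alpha alone.
5. Pilot goes to Station Beta with the orc.
6. Pilot goes back to Station Alpha alone.
7. Pilot goes to Station Beta with the cleric.
8. Pilot goes back to Station Alpha alone.
9. Pilot goes to Station Beta with the mage.
10. Pilot goes back to Station Alpha with the dwarf.
11. Pilot goes to Station Beta with the rogue.
12. Pilot goes back to Station Alpha alone.
13. Pilot goes to Station Beta with the dwarf.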